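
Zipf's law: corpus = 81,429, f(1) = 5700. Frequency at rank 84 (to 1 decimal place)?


Zipf's law: f(r) = f(1) / r
f(1) = 5700
f(84) = 5700 / 84
= 67.9 occurrences


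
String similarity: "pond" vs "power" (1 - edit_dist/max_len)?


Word 1: "pond" (length 4)
Word 2: "power" (length 5)
One optimal edit sequence:
  1. keep 'p'
  2. keep 'o'
  3. insert 'w'  (+1)
  4. substitute 'n' -> 'e'  (+1)
  5. substitute 'd' -> 'r'  (+1)
Edit distance = 3
Max length = max(4, 5) = 5
Similarity = 1 - 3/5
= 0.4000


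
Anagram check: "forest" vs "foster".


Word 1: "forest" → sorted: eforst
Word 2: "foster" → sorted: eforst
Same letters? eforst == eforst
Anagram = Yes


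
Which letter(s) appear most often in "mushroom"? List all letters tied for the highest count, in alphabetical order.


Word: "mushroom"
Letter counts:
  'h': 1
  'm': 2
  'o': 2
  'r': 1
  's': 1
  'u': 1
Maximum count = 2
Most frequent = 'm', 'o' (2 times each)


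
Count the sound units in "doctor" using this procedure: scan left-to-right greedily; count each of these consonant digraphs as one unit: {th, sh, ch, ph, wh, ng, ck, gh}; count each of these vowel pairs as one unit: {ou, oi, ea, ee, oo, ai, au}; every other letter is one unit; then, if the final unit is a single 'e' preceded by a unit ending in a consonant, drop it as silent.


Word: "doctor" (6 letters)
Left-to-right scan:
  [1] 'd' (letter)
  [2] 'o' (letter)
  [3] 'c' (letter)
  [4] 't' (letter)
  [5] 'o' (letter)
  [6] 'r' (letter)
Units from scan: 6
Sound units = 6 units


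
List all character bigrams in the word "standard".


Word: "standard" (length 8)
Number of bigrams = 8 - 2 + 1 = 7
  Position 0: "st"
  Position 1: "ta"
  Position 2: "an"
  Position 3: "nd"
  Position 4: "da"
  Position 5: "ar"
  Position 6: "rd"
Bigrams = "st", "ta", "an", "nd", "da", "ar", "rd"


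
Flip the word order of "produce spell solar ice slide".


Original: "produce spell solar ice slide"
Words (1..n): produce | spell | solar | ice | slide
Reversed (n..1): slide | ice | solar | spell | produce
Result = "slide ice solar spell produce"


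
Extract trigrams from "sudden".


Word: "sudden" (length 6)
Number of trigrams = 6 - 3 + 1 = 4
  Position 0: "sud"
  Position 1: "udd"
  Position 2: "dde"
  Position 3: "den"
Trigrams = "sud", "udd", "dde", "den"


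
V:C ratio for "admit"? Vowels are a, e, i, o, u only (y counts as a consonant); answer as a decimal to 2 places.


Word: "admit"
Vowels (a,e,i,o,u): 2
Consonants: 3
Ratio = 2/3
= 0.67


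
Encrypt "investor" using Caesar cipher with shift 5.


Word: "investor"
Shift: 5
Each letter → (letter + shift) mod 26:
  'i' (8) + 5 = 13 → 'n'
  'n' (13) + 5 = 18 → 's'
  'v' (21) + 5 = 0 → 'a'
  'e' (4) + 5 = 9 → 'j'
  's' (18) + 5 = 23 → 'x'
  't' (19) + 5 = 24 → 'y'
  'o' (14) + 5 = 19 → 't'
  'r' (17) + 5 = 22 → 'w'
Result = "nsajxytw"


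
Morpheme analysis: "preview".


Word: "preview"
Morphemes: pre- + view
Each morpheme carries meaning
= 2 morphemes


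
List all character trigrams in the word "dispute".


Word: "dispute" (length 7)
Number of trigrams = 7 - 3 + 1 = 5
  Position 0: "dis"
  Position 1: "isp"
  Position 2: "spu"
  Position 3: "put"
  Position 4: "ute"
Trigrams = "dis", "isp", "spu", "put", "ute"


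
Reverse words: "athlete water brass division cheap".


Original: "athlete water brass division cheap"
Words (1..n): athlete | water | brass | division | cheap
Reversed (n..1): cheap | division | brass | water | athlete
Result = "cheap division brass water athlete"


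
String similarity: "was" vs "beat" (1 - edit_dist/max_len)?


Word 1: "was" (length 3)
Word 2: "beat" (length 4)
One optimal edit sequence:
  1. insert 'b'  (+1)
  2. substitute 'w' -> 'e'  (+1)
  3. keep 'a'
  4. substitute 's' -> 't'  (+1)
Edit distance = 3
Max length = max(3, 4) = 4
Similarity = 1 - 3/4
= 0.2500


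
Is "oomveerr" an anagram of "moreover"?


Word 1: "moreover" → sorted: eemoorrv
Word 2: "oomveerr" → sorted: eemoorrv
Same letters? eemoorrv == eemoorrv
Anagram = Yes


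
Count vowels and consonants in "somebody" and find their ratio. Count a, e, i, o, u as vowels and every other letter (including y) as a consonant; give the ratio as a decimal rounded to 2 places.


Word: "somebody"
Vowels (a,e,i,o,u): 3
Consonants: 5
Ratio = 3/5
= 0.60


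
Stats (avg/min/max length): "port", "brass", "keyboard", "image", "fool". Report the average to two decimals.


Lengths: "port"=4, "brass"=5, "keyboard"=8, "image"=5, "fool"=4
Sum = 26, Count = 5
Average = 26/5 = 5.20
= avg=5.20, min=4, max=8


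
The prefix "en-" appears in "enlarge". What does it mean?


Prefix: en-
Example: enlarge = en- + large
Meaning = cause to / put into


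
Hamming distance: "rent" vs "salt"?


Comparing character by character (same length = 4):
  Pos 0: 'r' vs 's' !=
  Pos 1: 'e' vs 'a' !=
  Pos 2: 'n' vs 'l' !=
  Pos 3: 't' vs 't' =
Hamming distance = 3


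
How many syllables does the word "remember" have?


Word: "remember"
Syllable breakdown: re · mem · ber
Counting: 3 parts
= 3 syllables


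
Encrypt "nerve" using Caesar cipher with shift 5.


Word: "nerve"
Shift: 5
Each letter → (letter + shift) mod 26:
  'n' (13) + 5 = 18 → 's'
  'e' (4) + 5 = 9 → 'j'
  'r' (17) + 5 = 22 → 'w'
  'v' (21) + 5 = 0 → 'a'
  'e' (4) + 5 = 9 → 'j'
Result = "sjwaj"


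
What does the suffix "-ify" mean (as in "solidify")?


Suffix: -ify
Example: solidify (solid + -ify)
Meaning = to make


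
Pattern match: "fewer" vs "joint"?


Pattern of "fewer": [0, 1, 2, 1, 3]
Pattern of "joint": [0, 1, 2, 3, 4]
Patterns do not match
Same pattern = No


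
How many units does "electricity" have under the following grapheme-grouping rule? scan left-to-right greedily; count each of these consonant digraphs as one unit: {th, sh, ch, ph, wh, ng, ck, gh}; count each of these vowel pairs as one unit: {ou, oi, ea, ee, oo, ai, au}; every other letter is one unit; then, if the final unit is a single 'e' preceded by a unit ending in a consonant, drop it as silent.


Word: "electricity" (11 letters)
Left-to-right scan:
  [1] 'e' (letter)
  [2] 'l' (letter)
  [3] 'e' (letter)
  [4] 'c' (letter)
  [5] 't' (letter)
  [6] 'r' (letter)
  [7] 'i' (letter)
  [8] 'c' (letter)
  [9] 'i' (letter)
  [10] 't' (letter)
  [11] 'y' (letter)
Units from scan: 11
Sound units = 11 units


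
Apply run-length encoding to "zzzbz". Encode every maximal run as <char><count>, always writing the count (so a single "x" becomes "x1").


String: "zzzbz"
Scanning for consecutive runs:
  'z' x 3
  'b' x 1
  'z' x 1
RLE = "z3b1z1"


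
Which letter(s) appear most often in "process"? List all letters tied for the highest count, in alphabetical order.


Word: "process"
Letter counts:
  'c': 1
  'e': 1
  'o': 1
  'p': 1
  'r': 1
  's': 2
Maximum count = 2
Most frequent = 's' (2 times each)


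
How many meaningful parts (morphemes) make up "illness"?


Word: "illness"
Morphemes: ill | -ness
Each morpheme carries meaning
= 2 morphemes


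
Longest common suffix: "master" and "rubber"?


Word 1: "master"
Word 2: "rubber"
Comparing from end:
  Pos -1: 'r' == 'r'
  Pos -2: 'e' == 'e'
  Pos -3: 't' != 'b' (stop)
LCS = "er" (length 2)


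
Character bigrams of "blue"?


Word: "blue" (length 4)
Number of bigrams = 4 - 2 + 1 = 3
  Position 0: "bl"
  Position 1: "lu"
  Position 2: "ue"
Bigrams = "bl", "lu", "ue"


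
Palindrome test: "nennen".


Word: "nennen"
Reversed: "nennen"
Forward == Backward? nennen == nennen
Palindrome = Yes


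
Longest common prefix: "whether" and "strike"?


Word 1: "whether"
Word 2: "strike"
Comparing from start:
  Pos 0: 'w' != 's' (stop)
LCP = "" (length 0)


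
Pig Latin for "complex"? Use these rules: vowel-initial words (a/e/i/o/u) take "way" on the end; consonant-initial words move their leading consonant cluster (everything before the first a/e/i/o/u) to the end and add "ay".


Word: "complex"
Starts with consonant(s) → move to end, add 'ay'
Consonant cluster: "c"
Pig Latin = "omplexcay"


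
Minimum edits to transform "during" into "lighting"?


Word 1: "during" (length 6)
Word 2: "lighting" (length 8)
One optimal edit sequence (insert/delete/substitute each cost 1):
  1. insert 'l'  (+1)
  2. insert 'i'  (+1)
  3. substitute 'd' -> 'g'  (+1)
  4. substitute 'u' -> 'h'  (+1)
  5. substitute 'r' -> 't'  (+1)
  6. keep 'i'
  7. keep 'n'
  8. keep 'g'
Total edit operations: 5
Edit distance = 5


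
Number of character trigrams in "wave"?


Word: "wave" (length 4)
Number of 3-grams = length - 3 + 1 = 4 - 3 + 1
= 2


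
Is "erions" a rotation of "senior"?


Word: "senior", Candidate: "erions"
Method: check if candidate is substring of word+word
"seniorsenior" contains "erions"? No
Is rotation = No


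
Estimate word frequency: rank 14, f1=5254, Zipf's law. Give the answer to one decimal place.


Zipf's law: f(r) = f(1) / r
f(1) = 5254
f(14) = 5254 / 14
= 375.3 occurrences


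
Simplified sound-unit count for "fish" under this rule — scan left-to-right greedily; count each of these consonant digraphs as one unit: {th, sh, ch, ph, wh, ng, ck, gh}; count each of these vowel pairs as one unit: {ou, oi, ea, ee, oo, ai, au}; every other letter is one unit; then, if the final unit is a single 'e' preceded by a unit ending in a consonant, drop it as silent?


Word: "fish" (4 letters)
Left-to-right scan:
  (1) 'f' (letter)
  (2) 'i' (letter)
  (3) 'sh' (digraph)
Units from scan: 3
Sound units = 3 units


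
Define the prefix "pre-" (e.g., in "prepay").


Prefix: pre-
Example: prepay (pre- + pay)
Meaning = before


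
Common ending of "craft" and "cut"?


Word 1: "craft"
Word 2: "cut"
Comparing from end:
  Pos -1: 't' == 't'
  Pos -2: 'f' != 'u' (stop)
LCS = "t" (length 1)


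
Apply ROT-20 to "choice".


Word: "choice"
Shift: 20
Each letter → (letter + shift) mod 26:
  'c' (2) + 20 = 22 → 'w'
  'h' (7) + 20 = 1 → 'b'
  'o' (14) + 20 = 8 → 'i'
  'i' (8) + 20 = 2 → 'c'
  'c' (2) + 20 = 22 → 'w'
  'e' (4) + 20 = 24 → 'y'
Result = "wbicwy"


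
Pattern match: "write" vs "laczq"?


Pattern of "write": [0, 1, 2, 3, 4]
Pattern of "laczq": [0, 1, 2, 3, 4]
Patterns match
Same pattern = Yes


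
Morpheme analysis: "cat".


Word: "cat"
Morphemes: cat
Each morpheme carries meaning
= 1 morpheme


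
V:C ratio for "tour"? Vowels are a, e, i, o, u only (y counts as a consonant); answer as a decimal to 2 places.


Word: "tour"
Vowels (a,e,i,o,u): 2
Consonants: 2
Ratio = 2/2
= 1.00


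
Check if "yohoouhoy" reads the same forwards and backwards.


Word: "yohoouhoy"
Reversed: "yohuoohoy"
Forward == Backward? yohoouhoy != yohuoohoy
Palindrome = No


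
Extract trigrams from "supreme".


Word: "supreme" (length 7)
Number of trigrams = 7 - 3 + 1 = 5
  Position 0: "sup"
  Position 1: "upr"
  Position 2: "pre"
  Position 3: "rem"
  Position 4: "eme"
Trigrams = "sup", "upr", "pre", "rem", "eme"


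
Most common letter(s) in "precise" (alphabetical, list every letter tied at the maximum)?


Word: "precise"
Letter counts:
  'c': 1
  'e': 2
  'i': 1
  'p': 1
  'r': 1
  's': 1
Maximum count = 2
Most frequent = 'e' (2 times each)


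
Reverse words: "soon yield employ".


Original: "soon yield employ"
Words (1..n): soon | yield | employ
Reversed (n..1): employ | yield | soon
Result = "employ yield soon"


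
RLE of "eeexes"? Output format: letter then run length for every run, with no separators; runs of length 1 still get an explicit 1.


String: "eeexes"
Scanning for consecutive runs:
  'e' x 3
  'x' x 1
  'e' x 1
  's' x 1
RLE = "e3x1e1s1"


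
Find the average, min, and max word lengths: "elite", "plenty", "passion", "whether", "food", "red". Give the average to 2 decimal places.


Lengths: "elite"=5, "plenty"=6, "passion"=7, "whether"=7, "food"=4, "red"=3
Sum = 32, Count = 6
Average = 32/6 = 5.33
= avg=5.33, min=3, max=7


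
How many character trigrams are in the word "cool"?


Word: "cool" (length 4)
Number of 3-grams = length - 3 + 1 = 4 - 3 + 1
= 2


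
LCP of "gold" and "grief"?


Word 1: "gold"
Word 2: "grief"
Comparing from start:
  Pos 0: 'g' == 'g'
  Pos 1: 'o' != 'r' (stop)
LCP = "g" (length 1)


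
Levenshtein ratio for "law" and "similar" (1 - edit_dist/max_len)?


Word 1: "law" (length 3)
Word 2: "similar" (length 7)
One optimal edit sequence:
  1. insert 's'  (+1)
  2. insert 'i'  (+1)
  3. insert 'm'  (+1)
  4. insert 'i'  (+1)
  5. keep 'l'
  6. keep 'a'
  7. substitute 'w' -> 'r'  (+1)
Edit distance = 5
Max length = max(3, 7) = 7
Similarity = 1 - 5/7
= 0.2857


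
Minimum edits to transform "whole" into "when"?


Word 1: "whole" (length 5)
Word 2: "when" (length 4)
One optimal edit sequence (insert/delete/substitute each cost 1):
  1. keep 'w'
  2. keep 'h'
  3. delete 'o'  (+1)
  4. substitute 'l' -> 'e'  (+1)
  5. substitute 'e' -> 'n'  (+1)
Total edit operations: 3
Edit distance = 3


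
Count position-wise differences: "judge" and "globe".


Comparing character by character (same length = 5):
  Pos 0: 'j' vs 'g' !=
  Pos 1: 'u' vs 'l' !=
  Pos 2: 'd' vs 'o' !=
  Pos 3: 'g' vs 'b' !=
  Pos 4: 'e' vs 'e' =
Hamming distance = 4


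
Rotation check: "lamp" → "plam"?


Word: "lamp", Candidate: "plam"
Method: check if candidate is substring of word+word
"lamplamp" contains "plam"? Yes
Is rotation = Yes


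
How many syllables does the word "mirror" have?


Word: "mirror"
Syllable breakdown: mir | ror
Counting: 2 parts
= 2 syllables


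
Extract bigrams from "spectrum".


Word: "spectrum" (length 8)
Number of bigrams = 8 - 2 + 1 = 7
  Position 0: "sp"
  Position 1: "pe"
  Position 2: "ec"
  Position 3: "ct"
  Position 4: "tr"
  Position 5: "ru"
  Position 6: "um"
Bigrams = "sp", "pe", "ec", "ct", "tr", "ru", "um"


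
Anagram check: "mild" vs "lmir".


Word 1: "mild" → sorted: dilm
Word 2: "lmir" → sorted: ilmr
Same letters? dilm != ilmr
Anagram = No


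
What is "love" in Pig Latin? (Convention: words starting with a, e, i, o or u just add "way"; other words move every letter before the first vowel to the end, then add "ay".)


Word: "love"
Starts with consonant(s) → move to end, add 'ay'
Consonant cluster: "l"
Pig Latin = "ovelay"


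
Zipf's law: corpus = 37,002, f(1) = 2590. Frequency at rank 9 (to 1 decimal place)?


Zipf's law: f(r) = f(1) / r
f(1) = 2590
f(9) = 2590 / 9
= 287.8 occurrences


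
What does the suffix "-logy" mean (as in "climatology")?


Suffix: -logy
Example: climatology (climate + -logy, with a spelling change)
Meaning = study of


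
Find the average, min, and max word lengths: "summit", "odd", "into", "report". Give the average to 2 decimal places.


Lengths: "summit"=6, "odd"=3, "into"=4, "report"=6
Sum = 19, Count = 4
Average = 19/4 = 4.75
= avg=4.75, min=3, max=6


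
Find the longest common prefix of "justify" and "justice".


Word 1: "justify"
Word 2: "justice"
Comparing from start:
  Pos 0: 'j' == 'j'
  Pos 1: 'u' == 'u'
  Pos 2: 's' == 's'
  Pos 3: 't' == 't'
  Pos 4: 'i' == 'i'
  Pos 5: 'f' != 'c' (stop)
LCP = "justi" (length 5)


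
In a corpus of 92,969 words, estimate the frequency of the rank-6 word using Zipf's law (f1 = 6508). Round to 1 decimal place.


Zipf's law: f(r) = f(1) / r
f(1) = 6508
f(6) = 6508 / 6
= 1084.7 occurrences


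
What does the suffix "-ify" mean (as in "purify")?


Suffix: -ify
As in: purify -> pure + -ify, with a spelling change
Meaning = to make


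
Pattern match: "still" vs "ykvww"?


Pattern of "still": [0, 1, 2, 3, 3]
Pattern of "ykvww": [0, 1, 2, 3, 3]
Patterns match
Same pattern = Yes


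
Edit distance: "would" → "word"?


Word 1: "would" (length 5)
Word 2: "word" (length 4)
One optimal edit sequence (insert/delete/substitute each cost 1):
  1. keep 'w'
  2. keep 'o'
  3. delete 'u'  (+1)
  4. substitute 'l' -> 'r'  (+1)
  5. keep 'd'
Total edit operations: 2
Edit distance = 2


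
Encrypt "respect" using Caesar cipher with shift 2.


Word: "respect"
Shift: 2
Each letter → (letter + shift) mod 26:
  'r' (17) + 2 = 19 → 't'
  'e' (4) + 2 = 6 → 'g'
  's' (18) + 2 = 20 → 'u'
  'p' (15) + 2 = 17 → 'r'
  'e' (4) + 2 = 6 → 'g'
  'c' (2) + 2 = 4 → 'e'
  't' (19) + 2 = 21 → 'v'
Result = "tgurgev"


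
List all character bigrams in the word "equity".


Word: "equity" (length 6)
Number of bigrams = 6 - 2 + 1 = 5
  Position 0: "eq"
  Position 1: "qu"
  Position 2: "ui"
  Position 3: "it"
  Position 4: "ty"
Bigrams = "eq", "qu", "ui", "it", "ty"


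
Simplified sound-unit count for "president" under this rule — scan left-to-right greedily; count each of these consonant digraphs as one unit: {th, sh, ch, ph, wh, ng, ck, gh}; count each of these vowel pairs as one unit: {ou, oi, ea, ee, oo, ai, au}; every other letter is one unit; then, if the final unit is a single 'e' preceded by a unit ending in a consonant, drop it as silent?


Word: "president" (9 letters)
Left-to-right scan:
  1. 'p' (letter)
  2. 'r' (letter)
  3. 'e' (letter)
  4. 's' (letter)
  5. 'i' (letter)
  6. 'd' (letter)
  7. 'e' (letter)
  8. 'n' (letter)
  9. 't' (letter)
Units from scan: 9
Sound units = 9 units


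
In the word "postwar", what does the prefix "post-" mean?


Prefix: post-
Example: postwar = post- + war
Meaning = after


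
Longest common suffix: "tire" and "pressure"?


Word 1: "tire"
Word 2: "pressure"
Comparing from end:
  Pos -1: 'e' == 'e'
  Pos -2: 'r' == 'r'
  Pos -3: 'i' != 'u' (stop)
LCS = "re" (length 2)


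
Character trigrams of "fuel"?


Word: "fuel" (length 4)
Number of trigrams = 4 - 3 + 1 = 2
  Position 0: "fue"
  Position 1: "uel"
Trigrams = "fue", "uel"


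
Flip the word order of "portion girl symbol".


Original: "portion girl symbol"
Words (1..n): portion | girl | symbol
Reversed (n..1): symbol | girl | portion
Result = "symbol girl portion"


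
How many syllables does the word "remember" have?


Word: "remember"
Syllable breakdown: re | mem | ber
Counting: 3 parts
= 3 syllables


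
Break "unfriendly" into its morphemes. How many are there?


Word: "unfriendly"
Morphemes: un- + friend + -ly
Each morpheme carries meaning
= 3 morphemes


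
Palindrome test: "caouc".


Word: "caouc"
Reversed: "cuoac"
Forward == Backward? caouc != cuoac
Palindrome = No


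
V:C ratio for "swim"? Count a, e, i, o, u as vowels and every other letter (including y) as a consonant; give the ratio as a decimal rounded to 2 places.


Word: "swim"
Vowels (a,e,i,o,u): 1
Consonants: 3
Ratio = 1/3
= 0.33


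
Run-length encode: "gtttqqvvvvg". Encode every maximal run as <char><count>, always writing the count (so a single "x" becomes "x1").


String: "gtttqqvvvvg"
Scanning for consecutive runs:
  'g' x 1
  't' x 3
  'q' x 2
  'v' x 4
  'g' x 1
RLE = "g1t3q2v4g1"


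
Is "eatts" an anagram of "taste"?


Word 1: "taste" → sorted: aestt
Word 2: "eatts" → sorted: aestt
Same letters? aestt == aestt
Anagram = Yes


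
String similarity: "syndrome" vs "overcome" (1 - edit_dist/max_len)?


Word 1: "syndrome" (length 8)
Word 2: "overcome" (length 8)
One optimal edit sequence:
  1. substitute 's' -> 'o'  (+1)
  2. substitute 'y' -> 'v'  (+1)
  3. substitute 'n' -> 'e'  (+1)
  4. substitute 'd' -> 'r'  (+1)
  5. substitute 'r' -> 'c'  (+1)
  6. keep 'o'
  7. keep 'm'
  8. keep 'e'
Edit distance = 5
Max length = max(8, 8) = 8
Similarity = 1 - 5/8
= 0.3750


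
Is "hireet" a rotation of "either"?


Word: "either", Candidate: "hireet"
Method: check if candidate is substring of word+word
"eithereither" contains "hireet"? No
Is rotation = No


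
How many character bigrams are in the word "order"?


Word: "order" (length 5)
Number of 2-grams = length - 2 + 1 = 5 - 2 + 1
= 4


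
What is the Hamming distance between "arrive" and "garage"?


Comparing character by character (same length = 6):
  Pos 0: 'a' vs 'g' !=
  Pos 1: 'r' vs 'a' !=
  Pos 2: 'r' vs 'r' =
  Pos 3: 'i' vs 'a' !=
  Pos 4: 'v' vs 'g' !=
  Pos 5: 'e' vs 'e' =
Hamming distance = 4


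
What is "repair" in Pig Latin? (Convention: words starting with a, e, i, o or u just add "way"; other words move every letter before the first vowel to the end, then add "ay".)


Word: "repair"
Starts with consonant(s) → move to end, add 'ay'
Consonant cluster: "r"
Pig Latin = "epairray"


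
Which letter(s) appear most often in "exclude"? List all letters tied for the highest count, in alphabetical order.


Word: "exclude"
Letter counts:
  'c': 1
  'd': 1
  'e': 2
  'l': 1
  'u': 1
  'x': 1
Maximum count = 2
Most frequent = 'e' (2 times each)


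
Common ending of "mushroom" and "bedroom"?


Word 1: "mushroom"
Word 2: "bedroom"
Comparing from end:
  Pos -1: 'm' == 'm'
  Pos -2: 'o' == 'o'
  Pos -3: 'o' == 'o'
  Pos -4: 'r' == 'r'
  Pos -5: 'h' != 'd' (stop)
LCS = "room" (length 4)


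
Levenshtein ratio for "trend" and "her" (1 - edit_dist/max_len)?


Word 1: "trend" (length 5)
Word 2: "her" (length 3)
One optimal edit sequence:
  1. delete 't'  (+1)
  2. substitute 'r' -> 'h'  (+1)
  3. keep 'e'
  4. delete 'n'  (+1)
  5. substitute 'd' -> 'r'  (+1)
Edit distance = 4
Max length = max(5, 3) = 5
Similarity = 1 - 4/5
= 0.2000


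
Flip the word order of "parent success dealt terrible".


Original: "parent success dealt terrible"
Words (1..n): parent | success | dealt | terrible
Reversed (n..1): terrible | dealt | success | parent
Result = "terrible dealt success parent"


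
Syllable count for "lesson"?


Word: "lesson"
Syllable breakdown: les | son
Counting: 2 parts
= 2 syllables


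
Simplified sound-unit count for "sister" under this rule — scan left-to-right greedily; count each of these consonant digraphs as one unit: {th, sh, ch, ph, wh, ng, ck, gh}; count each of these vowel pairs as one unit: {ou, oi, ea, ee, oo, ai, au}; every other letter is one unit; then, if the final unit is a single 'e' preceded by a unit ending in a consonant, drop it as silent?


Word: "sister" (6 letters)
Left-to-right scan:
  1. 's' (letter)
  2. 'i' (letter)
  3. 's' (letter)
  4. 't' (letter)
  5. 'e' (letter)
  6. 'r' (letter)
Units from scan: 6
Sound units = 6 units


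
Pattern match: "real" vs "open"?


Pattern of "real": [0, 1, 2, 3]
Pattern of "open": [0, 1, 2, 3]
Patterns match
Same pattern = Yes


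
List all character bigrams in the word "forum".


Word: "forum" (length 5)
Number of bigrams = 5 - 2 + 1 = 4
  Position 0: "fo"
  Position 1: "or"
  Position 2: "ru"
  Position 3: "um"
Bigrams = "fo", "or", "ru", "um"


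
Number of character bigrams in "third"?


Word: "third" (length 5)
Number of 2-grams = length - 2 + 1 = 5 - 2 + 1
= 4


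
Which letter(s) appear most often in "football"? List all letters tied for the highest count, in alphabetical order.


Word: "football"
Letter counts:
  'a': 1
  'b': 1
  'f': 1
  'l': 2
  'o': 2
  't': 1
Maximum count = 2
Most frequent = 'l', 'o' (2 times each)


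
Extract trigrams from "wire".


Word: "wire" (length 4)
Number of trigrams = 4 - 3 + 1 = 2
  Position 0: "wir"
  Position 1: "ire"
Trigrams = "wir", "ire"


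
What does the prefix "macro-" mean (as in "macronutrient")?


Prefix: macro-
Example: macronutrient = macro- + nutrient
Meaning = large


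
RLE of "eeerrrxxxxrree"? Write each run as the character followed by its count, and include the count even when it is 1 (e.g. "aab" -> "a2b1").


String: "eeerrrxxxxrree"
Scanning for consecutive runs:
  'e' x 3
  'r' x 3
  'x' x 4
  'r' x 2
  'e' x 2
RLE = "e3r3x4r2e2"


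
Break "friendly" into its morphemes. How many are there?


Word: "friendly"
Morphemes: friend | -ly
Each morpheme carries meaning
= 2 morphemes


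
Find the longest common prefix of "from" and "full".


Word 1: "from"
Word 2: "full"
Comparing from start:
  Pos 0: 'f' == 'f'
  Pos 1: 'r' != 'u' (stop)
LCP = "f" (length 1)


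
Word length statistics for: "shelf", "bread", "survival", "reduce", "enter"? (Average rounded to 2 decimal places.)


Lengths: "shelf"=5, "bread"=5, "survival"=8, "reduce"=6, "enter"=5
Sum = 29, Count = 5
Average = 29/5 = 5.80
= avg=5.80, min=5, max=8


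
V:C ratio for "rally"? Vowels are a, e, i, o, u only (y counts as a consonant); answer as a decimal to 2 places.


Word: "rally"
Vowels (a,e,i,o,u): 1
Consonants: 4
Ratio = 1/4
= 0.25


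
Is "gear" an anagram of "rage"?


Word 1: "rage" → sorted: aegr
Word 2: "gear" → sorted: aegr
Same letters? aegr == aegr
Anagram = Yes


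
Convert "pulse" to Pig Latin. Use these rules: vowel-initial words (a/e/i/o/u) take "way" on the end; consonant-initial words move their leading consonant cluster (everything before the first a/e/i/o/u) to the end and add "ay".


Word: "pulse"
Starts with consonant(s) → move to end, add 'ay'
Consonant cluster: "p"
Pig Latin = "ulsepay"


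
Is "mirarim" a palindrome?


Word: "mirarim"
Reversed: "mirarim"
Forward == Backward? mirarim == mirarim
Palindrome = Yes


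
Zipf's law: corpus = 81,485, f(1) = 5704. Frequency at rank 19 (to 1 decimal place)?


Zipf's law: f(r) = f(1) / r
f(1) = 5704
f(19) = 5704 / 19
= 300.2 occurrences


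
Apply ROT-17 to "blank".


Word: "blank"
Shift: 17
Each letter → (letter + shift) mod 26:
  'b' (1) + 17 = 18 → 's'
  'l' (11) + 17 = 2 → 'c'
  'a' (0) + 17 = 17 → 'r'
  'n' (13) + 17 = 4 → 'e'
  'k' (10) + 17 = 1 → 'b'
Result = "screb"


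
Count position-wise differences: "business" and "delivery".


Comparing character by character (same length = 8):
  Pos 0: 'b' vs 'd' !=
  Pos 1: 'u' vs 'e' !=
  Pos 2: 's' vs 'l' !=
  Pos 3: 'i' vs 'i' =
  Pos 4: 'n' vs 'v' !=
  Pos 5: 'e' vs 'e' =
  Pos 6: 's' vs 'r' !=
  Pos 7: 's' vs 'y' !=
Hamming distance = 6


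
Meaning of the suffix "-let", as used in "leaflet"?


Suffix: -let
As in: leaflet -> leaf + -let
Meaning = small


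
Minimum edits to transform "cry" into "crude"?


Word 1: "cry" (length 3)
Word 2: "crude" (length 5)
One optimal edit sequence (insert/delete/substitute each cost 1):
  1. keep 'c'
  2. keep 'r'
  3. insert 'u'  (+1)
  4. insert 'd'  (+1)
  5. substitute 'y' -> 'e'  (+1)
Total edit operations: 3
Edit distance = 3


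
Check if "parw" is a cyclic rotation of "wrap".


Word: "wrap", Candidate: "parw"
Method: check if candidate is substring of word+word
"wrapwrap" contains "parw"? No
Is rotation = No


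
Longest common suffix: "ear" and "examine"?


Word 1: "ear"
Word 2: "examine"
Comparing from end:
  Pos -1: 'r' != 'e' (stop)
LCS = "" (length 0)


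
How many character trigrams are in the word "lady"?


Word: "lady" (length 4)
Number of 3-grams = length - 3 + 1 = 4 - 3 + 1
= 2


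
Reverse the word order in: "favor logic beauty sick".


Original: "favor logic beauty sick"
Words (1..n): favor | logic | beauty | sick
Reversed (n..1): sick | beauty | logic | favor
Result = "sick beauty logic favor"


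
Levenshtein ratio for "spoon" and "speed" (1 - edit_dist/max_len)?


Word 1: "spoon" (length 5)
Word 2: "speed" (length 5)
One optimal edit sequence:
  1. keep 's'
  2. keep 'p'
  3. substitute 'o' -> 'e'  (+1)
  4. substitute 'o' -> 'e'  (+1)
  5. substitute 'n' -> 'd'  (+1)
Edit distance = 3
Max length = max(5, 5) = 5
Similarity = 1 - 3/5
= 0.4000


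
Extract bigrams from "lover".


Word: "lover" (length 5)
Number of bigrams = 5 - 2 + 1 = 4
  Position 0: "lo"
  Position 1: "ov"
  Position 2: "ve"
  Position 3: "er"
Bigrams = "lo", "ov", "ve", "er"


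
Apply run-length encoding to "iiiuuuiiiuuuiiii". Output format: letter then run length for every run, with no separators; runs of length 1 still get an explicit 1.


String: "iiiuuuiiiuuuiiii"
Scanning for consecutive runs:
  'i' x 3
  'u' x 3
  'i' x 3
  'u' x 3
  'i' x 4
RLE = "i3u3i3u3i4"


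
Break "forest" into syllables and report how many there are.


Word: "forest"
Syllable breakdown: for · est
Counting: 2 parts
= 2 syllables


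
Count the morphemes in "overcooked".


Word: "overcooked"
Morphemes: over- + cook + -ed
Each morpheme carries meaning
= 3 morphemes


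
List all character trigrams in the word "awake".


Word: "awake" (length 5)
Number of trigrams = 5 - 3 + 1 = 3
  Position 0: "awa"
  Position 1: "wak"
  Position 2: "ake"
Trigrams = "awa", "wak", "ake"


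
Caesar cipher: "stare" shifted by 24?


Word: "stare"
Shift: 24
Each letter → (letter + shift) mod 26:
  's' (18) + 24 = 16 → 'q'
  't' (19) + 24 = 17 → 'r'
  'a' (0) + 24 = 24 → 'y'
  'r' (17) + 24 = 15 → 'p'
  'e' (4) + 24 = 2 → 'c'
Result = "qrypc"


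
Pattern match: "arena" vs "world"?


Pattern of "arena": [0, 1, 2, 3, 0]
Pattern of "world": [0, 1, 2, 3, 4]
Patterns do not match
Same pattern = No


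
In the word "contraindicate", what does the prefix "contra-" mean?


Prefix: contra-
Example: contraindicate (contra- + indicate)
Meaning = against


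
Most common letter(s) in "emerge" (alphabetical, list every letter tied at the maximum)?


Word: "emerge"
Letter counts:
  'e': 3
  'g': 1
  'm': 1
  'r': 1
Maximum count = 3
Most frequent = 'e' (3 times each)


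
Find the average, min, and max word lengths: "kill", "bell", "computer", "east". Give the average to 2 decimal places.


Lengths: "kill"=4, "bell"=4, "computer"=8, "east"=4
Sum = 20, Count = 4
Average = 20/4 = 5.00
= avg=5.00, min=4, max=8


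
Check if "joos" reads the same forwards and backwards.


Word: "joos"
Reversed: "sooj"
Forward == Backward? joos != sooj
Palindrome = No


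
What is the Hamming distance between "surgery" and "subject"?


Comparing character by character (same length = 7):
  Pos 0: 's' vs 's' =
  Pos 1: 'u' vs 'u' =
  Pos 2: 'r' vs 'b' !=
  Pos 3: 'g' vs 'j' !=
  Pos 4: 'e' vs 'e' =
  Pos 5: 'r' vs 'c' !=
  Pos 6: 'y' vs 't' !=
Hamming distance = 4


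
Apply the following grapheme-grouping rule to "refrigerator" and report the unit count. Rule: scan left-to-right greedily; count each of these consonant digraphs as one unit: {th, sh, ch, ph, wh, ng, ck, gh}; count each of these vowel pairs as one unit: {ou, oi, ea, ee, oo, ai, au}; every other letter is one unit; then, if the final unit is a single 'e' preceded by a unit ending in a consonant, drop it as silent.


Word: "refrigerator" (12 letters)
Left-to-right scan:
  (1) 'r' (letter)
  (2) 'e' (letter)
  (3) 'f' (letter)
  (4) 'r' (letter)
  (5) 'i' (letter)
  (6) 'g' (letter)
  (7) 'e' (letter)
  (8) 'r' (letter)
  (9) 'a' (letter)
  (10) 't' (letter)
  (11) 'o' (letter)
  (12) 'r' (letter)
Units from scan: 12
Sound units = 12 units


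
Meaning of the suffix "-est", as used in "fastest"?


Suffix: -est
Example: fastest (fast + -est)
Meaning = most


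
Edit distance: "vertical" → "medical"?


Word 1: "vertical" (length 8)
Word 2: "medical" (length 7)
One optimal edit sequence (insert/delete/substitute each cost 1):
  1. substitute 'v' -> 'm'  (+1)
  2. keep 'e'
  3. delete 'r'  (+1)
  4. substitute 't' -> 'd'  (+1)
  5. keep 'i'
  6. keep 'c'
  7. keep 'a'
  8. keep 'l'
Total edit operations: 3
Edit distance = 3


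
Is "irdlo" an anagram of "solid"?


Word 1: "solid" → sorted: dilos
Word 2: "irdlo" → sorted: dilor
Same letters? dilos != dilor
Anagram = No


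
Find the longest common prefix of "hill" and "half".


Word 1: "hill"
Word 2: "half"
Comparing from start:
  Pos 0: 'h' == 'h'
  Pos 1: 'i' != 'a' (stop)
LCP = "h" (length 1)


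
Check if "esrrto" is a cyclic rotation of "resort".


Word: "resort", Candidate: "esrrto"
Method: check if candidate is substring of word+word
"resortresort" contains "esrrto"? No
Is rotation = No


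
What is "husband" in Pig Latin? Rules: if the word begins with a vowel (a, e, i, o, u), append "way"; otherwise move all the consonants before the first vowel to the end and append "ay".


Word: "husband"
Starts with consonant(s) → move to end, add 'ay'
Consonant cluster: "h"
Pig Latin = "usbandhay"


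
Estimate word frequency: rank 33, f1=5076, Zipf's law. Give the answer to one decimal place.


Zipf's law: f(r) = f(1) / r
f(1) = 5076
f(33) = 5076 / 33
= 153.8 occurrences


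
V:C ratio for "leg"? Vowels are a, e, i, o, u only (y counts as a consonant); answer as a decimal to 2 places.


Word: "leg"
Vowels (a,e,i,o,u): 1
Consonants: 2
Ratio = 1/2
= 0.50


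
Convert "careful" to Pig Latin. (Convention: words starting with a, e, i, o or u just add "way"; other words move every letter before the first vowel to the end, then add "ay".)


Word: "careful"
Starts with consonant(s) → move to end, add 'ay'
Consonant cluster: "c"
Pig Latin = "arefulcay"


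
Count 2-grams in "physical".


Word: "physical" (length 8)
Number of 2-grams = length - 2 + 1 = 8 - 2 + 1
= 7


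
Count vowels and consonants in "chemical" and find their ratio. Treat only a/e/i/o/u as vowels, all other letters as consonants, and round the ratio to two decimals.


Word: "chemical"
Vowels (a,e,i,o,u): 3
Consonants: 5
Ratio = 3/5
= 0.60


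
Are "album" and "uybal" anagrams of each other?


Word 1: "album" → sorted: ablmu
Word 2: "uybal" → sorted: abluy
Same letters? ablmu != abluy
Anagram = No


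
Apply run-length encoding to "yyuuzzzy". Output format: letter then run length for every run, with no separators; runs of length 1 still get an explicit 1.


String: "yyuuzzzy"
Scanning for consecutive runs:
  'y' x 2
  'u' x 2
  'z' x 3
  'y' x 1
RLE = "y2u2z3y1"


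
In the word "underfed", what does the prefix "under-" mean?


Prefix: under-
Example: underfed = under- + fed
Meaning = insufficient


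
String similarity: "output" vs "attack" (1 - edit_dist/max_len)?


Word 1: "output" (length 6)
Word 2: "attack" (length 6)
One optimal edit sequence:
  1. substitute 'o' -> 'a'  (+1)
  2. substitute 'u' -> 't'  (+1)
  3. keep 't'
  4. substitute 'p' -> 'a'  (+1)
  5. substitute 'u' -> 'c'  (+1)
  6. substitute 't' -> 'k'  (+1)
Edit distance = 5
Max length = max(6, 6) = 6
Similarity = 1 - 5/6
= 0.1667


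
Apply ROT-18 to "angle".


Word: "angle"
Shift: 18
Each letter → (letter + shift) mod 26:
  'a' (0) + 18 = 18 → 's'
  'n' (13) + 18 = 5 → 'f'
  'g' (6) + 18 = 24 → 'y'
  'l' (11) + 18 = 3 → 'd'
  'e' (4) + 18 = 22 → 'w'
Result = "sfydw"


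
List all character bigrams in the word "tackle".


Word: "tackle" (length 6)
Number of bigrams = 6 - 2 + 1 = 5
  Position 0: "ta"
  Position 1: "ac"
  Position 2: "ck"
  Position 3: "kl"
  Position 4: "le"
Bigrams = "ta", "ac", "ck", "kl", "le"


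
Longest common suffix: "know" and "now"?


Word 1: "know"
Word 2: "now"
Comparing from end:
  Pos -1: 'w' == 'w'
  Pos -2: 'o' == 'o'
  Pos -3: 'n' == 'n'
LCS = "now" (length 3)


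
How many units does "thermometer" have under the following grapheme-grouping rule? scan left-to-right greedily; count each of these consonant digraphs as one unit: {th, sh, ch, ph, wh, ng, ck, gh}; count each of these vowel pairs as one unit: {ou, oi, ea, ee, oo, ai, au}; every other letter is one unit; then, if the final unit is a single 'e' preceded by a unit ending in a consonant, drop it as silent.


Word: "thermometer" (11 letters)
Left-to-right scan:
  1. 'th' (digraph)
  2. 'e' (letter)
  3. 'r' (letter)
  4. 'm' (letter)
  5. 'o' (letter)
  6. 'm' (letter)
  7. 'e' (letter)
  8. 't' (letter)
  9. 'e' (letter)
  10. 'r' (letter)
Units from scan: 10
Sound units = 10 units


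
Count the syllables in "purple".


Word: "purple"
Syllable breakdown: pur / ple
Counting: 2 parts
= 2 syllables


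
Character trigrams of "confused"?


Word: "confused" (length 8)
Number of trigrams = 8 - 3 + 1 = 6
  Position 0: "con"
  Position 1: "onf"
  Position 2: "nfu"
  Position 3: "fus"
  Position 4: "use"
  Position 5: "sed"
Trigrams = "con", "onf", "nfu", "fus", "use", "sed"


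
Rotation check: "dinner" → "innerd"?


Word: "dinner", Candidate: "innerd"
Method: check if candidate is substring of word+word
"dinnerdinner" contains "innerd"? Yes
Is rotation = Yes


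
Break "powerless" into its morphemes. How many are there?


Word: "powerless"
Morphemes: power / -less
Each morpheme carries meaning
= 2 morphemes


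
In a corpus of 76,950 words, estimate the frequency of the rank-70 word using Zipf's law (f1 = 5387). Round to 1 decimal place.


Zipf's law: f(r) = f(1) / r
f(1) = 5387
f(70) = 5387 / 70
= 77.0 occurrences


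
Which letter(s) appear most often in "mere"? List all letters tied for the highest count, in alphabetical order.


Word: "mere"
Letter counts:
  'e': 2
  'm': 1
  'r': 1
Maximum count = 2
Most frequent = 'e' (2 times each)


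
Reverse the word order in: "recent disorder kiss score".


Original: "recent disorder kiss score"
Words (1..n): recent | disorder | kiss | score
Reversed (n..1): score | kiss | disorder | recent
Result = "score kiss disorder recent"


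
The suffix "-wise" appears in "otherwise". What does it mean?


Suffix: -wise
As in: otherwise -> other + -wise
Meaning = in the manner of


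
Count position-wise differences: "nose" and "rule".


Comparing character by character (same length = 4):
  Pos 0: 'n' vs 'r' !=
  Pos 1: 'o' vs 'u' !=
  Pos 2: 's' vs 'l' !=
  Pos 3: 'e' vs 'e' =
Hamming distance = 3


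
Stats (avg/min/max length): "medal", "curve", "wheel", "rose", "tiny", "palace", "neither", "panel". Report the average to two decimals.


Lengths: "medal"=5, "curve"=5, "wheel"=5, "rose"=4, "tiny"=4, "palace"=6, "neither"=7, "panel"=5
Sum = 41, Count = 8
Average = 41/8 = 5.13
= avg=5.13, min=4, max=7


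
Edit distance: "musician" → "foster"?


Word 1: "musician" (length 8)
Word 2: "foster" (length 6)
One optimal edit sequence (insert/delete/substitute each cost 1):
  1. substitute 'm' -> 'f'  (+1)
  2. substitute 'u' -> 'o'  (+1)
  3. keep 's'
  4. delete 'i'  (+1)
  5. delete 'c'  (+1)
  6. substitute 'i' -> 't'  (+1)
  7. substitute 'a' -> 'e'  (+1)
  8. substitute 'n' -> 'r'  (+1)
Total edit operations: 7
Edit distance = 7


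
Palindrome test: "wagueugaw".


Word: "wagueugaw"
Reversed: "wagueugaw"
Forward == Backward? wagueugaw == wagueugaw
Palindrome = Yes


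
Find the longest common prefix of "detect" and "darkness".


Word 1: "detect"
Word 2: "darkness"
Comparing from start:
  Pos 0: 'd' == 'd'
  Pos 1: 'e' != 'a' (stop)
LCP = "d" (length 1)


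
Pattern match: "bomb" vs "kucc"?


Pattern of "bomb": [0, 1, 2, 0]
Pattern of "kucc": [0, 1, 2, 2]
Patterns do not match
Same pattern = No


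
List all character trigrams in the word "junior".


Word: "junior" (length 6)
Number of trigrams = 6 - 3 + 1 = 4
  Position 0: "jun"
  Position 1: "uni"
  Position 2: "nio"
  Position 3: "ior"
Trigrams = "jun", "uni", "nio", "ior"


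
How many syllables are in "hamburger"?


Word: "hamburger"
Syllable breakdown: ham-bur-ger
Counting: 3 parts
= 3 syllables


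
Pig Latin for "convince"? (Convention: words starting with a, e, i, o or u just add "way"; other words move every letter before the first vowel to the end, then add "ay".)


Word: "convince"
Starts with consonant(s) → move to end, add 'ay'
Consonant cluster: "c"
Pig Latin = "onvincecay"


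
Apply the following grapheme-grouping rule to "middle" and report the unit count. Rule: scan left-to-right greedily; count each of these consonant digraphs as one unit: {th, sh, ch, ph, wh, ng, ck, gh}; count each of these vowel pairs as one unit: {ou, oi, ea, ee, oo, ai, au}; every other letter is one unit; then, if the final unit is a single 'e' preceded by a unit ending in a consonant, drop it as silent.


Word: "middle" (6 letters)
Left-to-right scan:
  [1] 'm' (letter)
  [2] 'i' (letter)
  [3] 'd' (letter)
  [4] 'd' (letter)
  [5] 'l' (letter)
  [6] 'e' (letter)
Units from scan: 6
Final unit is 'e' after a consonant -> drop as silent (-1)
Sound units = 5 units
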